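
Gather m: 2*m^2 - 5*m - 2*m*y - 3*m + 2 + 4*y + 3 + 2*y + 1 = 2*m^2 + m*(-2*y - 8) + 6*y + 6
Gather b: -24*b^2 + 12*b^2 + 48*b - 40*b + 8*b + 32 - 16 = -12*b^2 + 16*b + 16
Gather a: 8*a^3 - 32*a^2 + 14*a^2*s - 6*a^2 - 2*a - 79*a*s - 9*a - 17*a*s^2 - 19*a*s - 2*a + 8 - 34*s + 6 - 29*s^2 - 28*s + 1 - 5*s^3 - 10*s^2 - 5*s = 8*a^3 + a^2*(14*s - 38) + a*(-17*s^2 - 98*s - 13) - 5*s^3 - 39*s^2 - 67*s + 15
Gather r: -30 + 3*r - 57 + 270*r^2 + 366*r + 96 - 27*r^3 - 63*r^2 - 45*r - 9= -27*r^3 + 207*r^2 + 324*r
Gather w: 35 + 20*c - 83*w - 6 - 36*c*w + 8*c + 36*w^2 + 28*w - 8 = 28*c + 36*w^2 + w*(-36*c - 55) + 21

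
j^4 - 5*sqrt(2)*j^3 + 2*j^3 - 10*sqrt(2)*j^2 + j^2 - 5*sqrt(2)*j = j*(j + 1)^2*(j - 5*sqrt(2))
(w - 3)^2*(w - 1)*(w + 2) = w^4 - 5*w^3 + w^2 + 21*w - 18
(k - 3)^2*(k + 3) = k^3 - 3*k^2 - 9*k + 27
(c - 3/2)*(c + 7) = c^2 + 11*c/2 - 21/2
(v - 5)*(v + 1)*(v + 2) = v^3 - 2*v^2 - 13*v - 10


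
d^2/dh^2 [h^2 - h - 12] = 2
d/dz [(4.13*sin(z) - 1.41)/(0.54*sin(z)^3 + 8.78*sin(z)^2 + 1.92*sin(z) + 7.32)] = (-4.4604*sin(z)^3 - 33.9772*sin(z)^2 + 24.7596*sin(z) + 32.9388)*cos(z)/(0.2916*sin(z)^6 + 9.4824*sin(z)^5 + 79.162*sin(z)^4 + 41.6208*sin(z)^3 + 132.2256*sin(z)^2 + 28.1088*sin(z) + 53.5824)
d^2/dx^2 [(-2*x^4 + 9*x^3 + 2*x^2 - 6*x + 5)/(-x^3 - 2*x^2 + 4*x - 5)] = 8*(8*x^6 - 42*x^5 + 102*x^4 - 88*x^3 + 180*x^2 - 165*x + 10)/(x^9 + 6*x^8 - 25*x^6 + 60*x^5 + 36*x^4 - 229*x^3 + 390*x^2 - 300*x + 125)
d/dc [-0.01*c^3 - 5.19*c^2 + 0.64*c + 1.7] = -0.03*c^2 - 10.38*c + 0.64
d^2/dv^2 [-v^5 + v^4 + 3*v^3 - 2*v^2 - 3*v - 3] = -20*v^3 + 12*v^2 + 18*v - 4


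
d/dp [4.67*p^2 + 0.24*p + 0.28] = 9.34*p + 0.24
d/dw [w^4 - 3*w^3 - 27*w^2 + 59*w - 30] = 4*w^3 - 9*w^2 - 54*w + 59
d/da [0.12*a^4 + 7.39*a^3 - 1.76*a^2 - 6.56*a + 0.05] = 0.48*a^3 + 22.17*a^2 - 3.52*a - 6.56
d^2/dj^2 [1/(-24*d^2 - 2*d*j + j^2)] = 2*(-24*d^2 - 2*d*j + j^2 - 4*(d - j)^2)/(24*d^2 + 2*d*j - j^2)^3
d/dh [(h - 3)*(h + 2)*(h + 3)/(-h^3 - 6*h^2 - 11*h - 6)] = -4/(h^2 + 2*h + 1)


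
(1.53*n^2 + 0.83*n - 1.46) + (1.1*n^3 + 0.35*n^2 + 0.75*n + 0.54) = 1.1*n^3 + 1.88*n^2 + 1.58*n - 0.92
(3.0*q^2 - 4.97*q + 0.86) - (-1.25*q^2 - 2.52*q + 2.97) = 4.25*q^2 - 2.45*q - 2.11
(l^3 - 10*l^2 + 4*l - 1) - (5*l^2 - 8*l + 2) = l^3 - 15*l^2 + 12*l - 3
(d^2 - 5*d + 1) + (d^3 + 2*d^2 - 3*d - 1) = d^3 + 3*d^2 - 8*d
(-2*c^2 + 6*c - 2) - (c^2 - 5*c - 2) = -3*c^2 + 11*c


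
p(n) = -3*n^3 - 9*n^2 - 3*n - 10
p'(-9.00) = -570.00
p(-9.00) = 1475.00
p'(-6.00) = -219.00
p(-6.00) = 332.00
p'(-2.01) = -3.18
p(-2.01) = -15.97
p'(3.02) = -139.44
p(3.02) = -183.77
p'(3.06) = -142.35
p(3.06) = -189.41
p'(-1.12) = 5.87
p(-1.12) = -13.71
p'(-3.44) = -47.58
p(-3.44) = 15.94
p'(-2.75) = -21.56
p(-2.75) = -7.42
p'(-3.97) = -73.39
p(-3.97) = 47.77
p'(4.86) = -303.06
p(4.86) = -581.53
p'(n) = -9*n^2 - 18*n - 3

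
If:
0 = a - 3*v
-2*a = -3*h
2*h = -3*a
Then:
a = 0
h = 0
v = 0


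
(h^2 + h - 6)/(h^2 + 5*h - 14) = (h + 3)/(h + 7)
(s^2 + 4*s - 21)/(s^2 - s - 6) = (s + 7)/(s + 2)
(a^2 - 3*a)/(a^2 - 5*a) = (a - 3)/(a - 5)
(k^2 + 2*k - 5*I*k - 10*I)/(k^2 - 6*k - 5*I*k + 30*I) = (k + 2)/(k - 6)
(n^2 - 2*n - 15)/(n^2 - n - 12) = (n - 5)/(n - 4)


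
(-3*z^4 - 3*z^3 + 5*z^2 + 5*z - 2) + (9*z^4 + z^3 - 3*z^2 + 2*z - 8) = 6*z^4 - 2*z^3 + 2*z^2 + 7*z - 10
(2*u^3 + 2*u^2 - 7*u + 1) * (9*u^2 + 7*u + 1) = 18*u^5 + 32*u^4 - 47*u^3 - 38*u^2 + 1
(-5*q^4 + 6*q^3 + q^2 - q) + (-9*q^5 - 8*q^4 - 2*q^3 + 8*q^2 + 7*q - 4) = -9*q^5 - 13*q^4 + 4*q^3 + 9*q^2 + 6*q - 4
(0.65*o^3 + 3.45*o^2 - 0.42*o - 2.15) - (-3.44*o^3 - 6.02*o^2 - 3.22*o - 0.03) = 4.09*o^3 + 9.47*o^2 + 2.8*o - 2.12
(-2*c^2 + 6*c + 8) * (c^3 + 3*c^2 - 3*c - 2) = -2*c^5 + 32*c^3 + 10*c^2 - 36*c - 16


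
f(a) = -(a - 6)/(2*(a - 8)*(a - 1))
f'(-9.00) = 0.00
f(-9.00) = 0.04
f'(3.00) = 0.10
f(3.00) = -0.15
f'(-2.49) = 0.03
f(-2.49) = 0.12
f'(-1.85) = 0.05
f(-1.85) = 0.14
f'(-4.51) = 0.01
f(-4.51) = 0.08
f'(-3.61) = 0.02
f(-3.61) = 0.09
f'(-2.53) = 0.03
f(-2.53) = 0.11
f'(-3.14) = 0.02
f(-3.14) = 0.10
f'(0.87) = 21.14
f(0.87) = 2.77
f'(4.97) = 0.04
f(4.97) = -0.04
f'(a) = (a - 6)/(2*(a - 8)*(a - 1)^2) - 1/(2*(a - 8)*(a - 1)) + (a - 6)/(2*(a - 8)^2*(a - 1))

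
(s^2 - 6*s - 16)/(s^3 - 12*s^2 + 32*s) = (s + 2)/(s*(s - 4))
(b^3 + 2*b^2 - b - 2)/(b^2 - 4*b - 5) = (b^2 + b - 2)/(b - 5)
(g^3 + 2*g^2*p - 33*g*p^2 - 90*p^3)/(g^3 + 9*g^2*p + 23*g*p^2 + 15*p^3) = (g - 6*p)/(g + p)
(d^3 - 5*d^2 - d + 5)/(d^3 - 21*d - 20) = (d - 1)/(d + 4)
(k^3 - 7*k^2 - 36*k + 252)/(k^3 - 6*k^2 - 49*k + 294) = (k + 6)/(k + 7)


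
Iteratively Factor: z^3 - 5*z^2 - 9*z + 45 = (z - 3)*(z^2 - 2*z - 15) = (z - 3)*(z + 3)*(z - 5)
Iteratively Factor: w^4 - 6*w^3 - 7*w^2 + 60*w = (w + 3)*(w^3 - 9*w^2 + 20*w) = (w - 4)*(w + 3)*(w^2 - 5*w) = w*(w - 4)*(w + 3)*(w - 5)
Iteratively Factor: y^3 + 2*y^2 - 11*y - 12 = (y + 1)*(y^2 + y - 12) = (y + 1)*(y + 4)*(y - 3)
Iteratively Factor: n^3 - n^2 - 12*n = (n + 3)*(n^2 - 4*n) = n*(n + 3)*(n - 4)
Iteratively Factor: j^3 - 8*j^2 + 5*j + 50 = (j - 5)*(j^2 - 3*j - 10) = (j - 5)^2*(j + 2)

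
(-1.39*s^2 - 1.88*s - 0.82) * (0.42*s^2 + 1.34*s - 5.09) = -0.5838*s^4 - 2.6522*s^3 + 4.2115*s^2 + 8.4704*s + 4.1738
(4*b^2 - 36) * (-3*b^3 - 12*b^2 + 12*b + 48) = -12*b^5 - 48*b^4 + 156*b^3 + 624*b^2 - 432*b - 1728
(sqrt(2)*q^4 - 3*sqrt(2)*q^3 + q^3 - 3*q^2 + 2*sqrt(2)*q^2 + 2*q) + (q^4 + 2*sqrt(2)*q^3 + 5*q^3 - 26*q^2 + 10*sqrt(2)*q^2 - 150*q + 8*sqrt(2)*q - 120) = q^4 + sqrt(2)*q^4 - sqrt(2)*q^3 + 6*q^3 - 29*q^2 + 12*sqrt(2)*q^2 - 148*q + 8*sqrt(2)*q - 120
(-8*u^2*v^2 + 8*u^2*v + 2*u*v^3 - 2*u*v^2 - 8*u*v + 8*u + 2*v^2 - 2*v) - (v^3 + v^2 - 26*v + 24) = -8*u^2*v^2 + 8*u^2*v + 2*u*v^3 - 2*u*v^2 - 8*u*v + 8*u - v^3 + v^2 + 24*v - 24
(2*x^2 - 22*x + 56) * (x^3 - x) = 2*x^5 - 22*x^4 + 54*x^3 + 22*x^2 - 56*x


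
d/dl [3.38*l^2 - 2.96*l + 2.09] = 6.76*l - 2.96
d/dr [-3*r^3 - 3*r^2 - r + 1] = -9*r^2 - 6*r - 1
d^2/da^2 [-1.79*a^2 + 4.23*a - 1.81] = -3.58000000000000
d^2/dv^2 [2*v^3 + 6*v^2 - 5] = 12*v + 12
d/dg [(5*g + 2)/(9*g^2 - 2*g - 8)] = 9*(-5*g^2 - 4*g - 4)/(81*g^4 - 36*g^3 - 140*g^2 + 32*g + 64)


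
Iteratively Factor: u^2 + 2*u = (u)*(u + 2)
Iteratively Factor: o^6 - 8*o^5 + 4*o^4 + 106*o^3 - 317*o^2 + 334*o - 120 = (o - 5)*(o^5 - 3*o^4 - 11*o^3 + 51*o^2 - 62*o + 24) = (o - 5)*(o - 3)*(o^4 - 11*o^2 + 18*o - 8) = (o - 5)*(o - 3)*(o - 1)*(o^3 + o^2 - 10*o + 8) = (o - 5)*(o - 3)*(o - 1)*(o + 4)*(o^2 - 3*o + 2) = (o - 5)*(o - 3)*(o - 1)^2*(o + 4)*(o - 2)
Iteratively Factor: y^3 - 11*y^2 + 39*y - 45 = (y - 3)*(y^2 - 8*y + 15) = (y - 5)*(y - 3)*(y - 3)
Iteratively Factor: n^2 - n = (n)*(n - 1)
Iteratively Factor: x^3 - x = (x - 1)*(x^2 + x) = (x - 1)*(x + 1)*(x)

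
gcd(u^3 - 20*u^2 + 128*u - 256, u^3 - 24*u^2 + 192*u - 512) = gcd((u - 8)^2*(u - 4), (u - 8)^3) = u^2 - 16*u + 64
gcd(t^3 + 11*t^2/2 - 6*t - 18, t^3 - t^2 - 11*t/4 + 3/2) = t^2 - t/2 - 3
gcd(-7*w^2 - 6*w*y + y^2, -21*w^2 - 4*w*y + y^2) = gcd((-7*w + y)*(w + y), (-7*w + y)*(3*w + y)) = -7*w + y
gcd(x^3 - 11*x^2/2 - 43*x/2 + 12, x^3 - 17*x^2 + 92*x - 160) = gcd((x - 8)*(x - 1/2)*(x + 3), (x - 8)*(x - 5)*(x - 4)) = x - 8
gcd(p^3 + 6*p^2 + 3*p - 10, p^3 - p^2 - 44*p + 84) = 1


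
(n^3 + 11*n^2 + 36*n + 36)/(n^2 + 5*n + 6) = n + 6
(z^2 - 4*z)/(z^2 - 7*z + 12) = z/(z - 3)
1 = 1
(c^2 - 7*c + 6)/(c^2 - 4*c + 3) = (c - 6)/(c - 3)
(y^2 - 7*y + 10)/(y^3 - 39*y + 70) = 1/(y + 7)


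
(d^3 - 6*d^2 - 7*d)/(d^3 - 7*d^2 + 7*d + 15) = d*(d - 7)/(d^2 - 8*d + 15)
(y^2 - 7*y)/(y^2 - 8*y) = (y - 7)/(y - 8)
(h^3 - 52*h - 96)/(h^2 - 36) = (h^2 - 6*h - 16)/(h - 6)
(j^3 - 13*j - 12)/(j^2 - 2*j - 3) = (j^2 - j - 12)/(j - 3)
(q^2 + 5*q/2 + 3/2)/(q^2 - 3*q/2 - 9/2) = (q + 1)/(q - 3)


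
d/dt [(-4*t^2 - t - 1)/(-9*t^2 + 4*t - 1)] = 5*(-5*t^2 - 2*t + 1)/(81*t^4 - 72*t^3 + 34*t^2 - 8*t + 1)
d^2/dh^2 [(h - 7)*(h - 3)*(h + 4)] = 6*h - 12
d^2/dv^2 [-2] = 0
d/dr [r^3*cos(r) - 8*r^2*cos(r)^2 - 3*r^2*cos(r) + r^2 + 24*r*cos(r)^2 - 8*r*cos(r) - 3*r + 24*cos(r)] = -r^3*sin(r) + 8*r^2*sin(2*r) + 3*sqrt(2)*r^2*sin(r + pi/4) + 8*r*sin(r) - 24*r*sin(2*r) - 6*r*cos(r) - 8*r*cos(2*r) - 6*r - 24*sin(r) - 8*cos(r) + 12*cos(2*r) + 9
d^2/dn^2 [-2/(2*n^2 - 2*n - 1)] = 8*(-2*n^2 + 2*n + 2*(2*n - 1)^2 + 1)/(-2*n^2 + 2*n + 1)^3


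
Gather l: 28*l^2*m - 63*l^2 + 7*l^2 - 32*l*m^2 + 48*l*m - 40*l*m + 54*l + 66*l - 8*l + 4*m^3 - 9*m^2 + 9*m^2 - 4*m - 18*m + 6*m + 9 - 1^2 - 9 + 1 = l^2*(28*m - 56) + l*(-32*m^2 + 8*m + 112) + 4*m^3 - 16*m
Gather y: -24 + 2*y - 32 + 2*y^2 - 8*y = 2*y^2 - 6*y - 56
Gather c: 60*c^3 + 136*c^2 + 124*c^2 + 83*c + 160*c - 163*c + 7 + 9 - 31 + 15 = 60*c^3 + 260*c^2 + 80*c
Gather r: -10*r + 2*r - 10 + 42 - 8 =24 - 8*r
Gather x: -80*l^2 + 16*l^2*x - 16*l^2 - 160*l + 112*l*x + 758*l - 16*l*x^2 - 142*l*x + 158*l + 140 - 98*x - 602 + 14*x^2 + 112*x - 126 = -96*l^2 + 756*l + x^2*(14 - 16*l) + x*(16*l^2 - 30*l + 14) - 588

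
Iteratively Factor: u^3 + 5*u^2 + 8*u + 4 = (u + 2)*(u^2 + 3*u + 2) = (u + 1)*(u + 2)*(u + 2)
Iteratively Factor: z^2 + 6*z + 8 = (z + 4)*(z + 2)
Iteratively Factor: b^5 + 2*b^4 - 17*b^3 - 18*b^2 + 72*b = (b)*(b^4 + 2*b^3 - 17*b^2 - 18*b + 72) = b*(b + 4)*(b^3 - 2*b^2 - 9*b + 18) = b*(b - 3)*(b + 4)*(b^2 + b - 6) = b*(b - 3)*(b + 3)*(b + 4)*(b - 2)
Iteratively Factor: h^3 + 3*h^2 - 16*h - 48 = (h + 3)*(h^2 - 16) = (h + 3)*(h + 4)*(h - 4)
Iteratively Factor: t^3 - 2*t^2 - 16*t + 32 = (t + 4)*(t^2 - 6*t + 8) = (t - 2)*(t + 4)*(t - 4)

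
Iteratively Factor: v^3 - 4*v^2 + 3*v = (v - 1)*(v^2 - 3*v) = v*(v - 1)*(v - 3)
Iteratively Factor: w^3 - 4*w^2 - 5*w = (w)*(w^2 - 4*w - 5) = w*(w + 1)*(w - 5)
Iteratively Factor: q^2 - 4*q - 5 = (q + 1)*(q - 5)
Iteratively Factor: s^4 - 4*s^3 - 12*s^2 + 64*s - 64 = (s - 2)*(s^3 - 2*s^2 - 16*s + 32) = (s - 4)*(s - 2)*(s^2 + 2*s - 8) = (s - 4)*(s - 2)^2*(s + 4)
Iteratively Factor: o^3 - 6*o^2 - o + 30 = (o - 5)*(o^2 - o - 6) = (o - 5)*(o - 3)*(o + 2)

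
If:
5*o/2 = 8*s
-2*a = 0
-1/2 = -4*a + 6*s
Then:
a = 0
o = -4/15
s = -1/12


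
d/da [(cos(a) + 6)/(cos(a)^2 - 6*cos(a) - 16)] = (cos(a)^2 + 12*cos(a) - 20)*sin(a)/(sin(a)^2 + 6*cos(a) + 15)^2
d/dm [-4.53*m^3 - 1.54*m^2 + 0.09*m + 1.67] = -13.59*m^2 - 3.08*m + 0.09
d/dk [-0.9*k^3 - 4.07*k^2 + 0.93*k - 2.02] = -2.7*k^2 - 8.14*k + 0.93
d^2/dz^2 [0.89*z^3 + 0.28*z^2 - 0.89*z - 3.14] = 5.34*z + 0.56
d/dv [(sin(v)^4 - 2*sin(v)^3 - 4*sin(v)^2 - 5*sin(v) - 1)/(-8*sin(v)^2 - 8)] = (-2*sin(v)^5 + 2*sin(v)^4 - 4*sin(v)^3 + sin(v)^2 + 6*sin(v) + 5)*cos(v)/(8*(sin(v)^2 + 1)^2)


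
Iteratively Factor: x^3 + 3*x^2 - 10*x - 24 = (x + 4)*(x^2 - x - 6) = (x + 2)*(x + 4)*(x - 3)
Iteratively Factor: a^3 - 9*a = (a + 3)*(a^2 - 3*a) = (a - 3)*(a + 3)*(a)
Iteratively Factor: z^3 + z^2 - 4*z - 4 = (z + 2)*(z^2 - z - 2) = (z + 1)*(z + 2)*(z - 2)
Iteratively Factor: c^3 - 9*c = (c)*(c^2 - 9) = c*(c + 3)*(c - 3)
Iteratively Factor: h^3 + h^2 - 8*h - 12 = (h - 3)*(h^2 + 4*h + 4) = (h - 3)*(h + 2)*(h + 2)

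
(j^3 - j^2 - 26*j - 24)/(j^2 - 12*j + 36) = (j^2 + 5*j + 4)/(j - 6)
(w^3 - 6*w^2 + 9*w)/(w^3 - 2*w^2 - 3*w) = (w - 3)/(w + 1)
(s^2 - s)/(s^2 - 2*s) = (s - 1)/(s - 2)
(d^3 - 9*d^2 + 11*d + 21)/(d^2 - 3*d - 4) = (d^2 - 10*d + 21)/(d - 4)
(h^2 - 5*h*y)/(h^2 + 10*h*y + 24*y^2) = h*(h - 5*y)/(h^2 + 10*h*y + 24*y^2)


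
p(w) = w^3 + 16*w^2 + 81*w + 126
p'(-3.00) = 12.00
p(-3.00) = 0.00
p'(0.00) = 81.00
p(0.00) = 126.00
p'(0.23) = 88.52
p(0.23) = 145.49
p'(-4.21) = -0.55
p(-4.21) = -6.04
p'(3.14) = 211.06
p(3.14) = 569.05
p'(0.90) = 112.23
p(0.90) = 212.59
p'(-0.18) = 75.34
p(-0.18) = 111.93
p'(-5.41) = -4.32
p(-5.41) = -2.26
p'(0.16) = 86.20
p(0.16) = 139.37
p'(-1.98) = 29.40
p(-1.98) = 20.58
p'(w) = 3*w^2 + 32*w + 81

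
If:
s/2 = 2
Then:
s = 4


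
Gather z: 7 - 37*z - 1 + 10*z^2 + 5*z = 10*z^2 - 32*z + 6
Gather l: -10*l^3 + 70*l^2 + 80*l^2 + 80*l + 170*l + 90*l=-10*l^3 + 150*l^2 + 340*l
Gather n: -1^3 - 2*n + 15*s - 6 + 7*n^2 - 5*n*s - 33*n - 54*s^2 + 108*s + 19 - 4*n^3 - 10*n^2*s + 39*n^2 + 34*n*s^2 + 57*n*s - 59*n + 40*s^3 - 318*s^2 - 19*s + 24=-4*n^3 + n^2*(46 - 10*s) + n*(34*s^2 + 52*s - 94) + 40*s^3 - 372*s^2 + 104*s + 36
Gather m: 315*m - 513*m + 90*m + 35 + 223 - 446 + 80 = -108*m - 108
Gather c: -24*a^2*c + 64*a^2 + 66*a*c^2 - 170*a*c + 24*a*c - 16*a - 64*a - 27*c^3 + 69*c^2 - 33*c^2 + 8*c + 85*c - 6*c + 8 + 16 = 64*a^2 - 80*a - 27*c^3 + c^2*(66*a + 36) + c*(-24*a^2 - 146*a + 87) + 24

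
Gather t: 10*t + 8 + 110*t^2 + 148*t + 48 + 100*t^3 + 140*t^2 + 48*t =100*t^3 + 250*t^2 + 206*t + 56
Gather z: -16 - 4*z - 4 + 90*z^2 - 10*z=90*z^2 - 14*z - 20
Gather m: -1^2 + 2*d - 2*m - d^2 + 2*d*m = -d^2 + 2*d + m*(2*d - 2) - 1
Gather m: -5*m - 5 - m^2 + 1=-m^2 - 5*m - 4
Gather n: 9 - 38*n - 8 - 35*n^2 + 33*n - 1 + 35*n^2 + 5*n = 0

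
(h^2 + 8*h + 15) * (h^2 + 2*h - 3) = h^4 + 10*h^3 + 28*h^2 + 6*h - 45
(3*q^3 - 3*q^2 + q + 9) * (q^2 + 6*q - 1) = 3*q^5 + 15*q^4 - 20*q^3 + 18*q^2 + 53*q - 9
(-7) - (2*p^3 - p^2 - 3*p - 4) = -2*p^3 + p^2 + 3*p - 3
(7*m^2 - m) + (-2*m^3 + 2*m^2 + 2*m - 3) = -2*m^3 + 9*m^2 + m - 3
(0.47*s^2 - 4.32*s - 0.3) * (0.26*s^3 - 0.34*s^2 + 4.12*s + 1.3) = 0.1222*s^5 - 1.283*s^4 + 3.3272*s^3 - 17.0854*s^2 - 6.852*s - 0.39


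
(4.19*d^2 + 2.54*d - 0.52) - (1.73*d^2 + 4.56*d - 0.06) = 2.46*d^2 - 2.02*d - 0.46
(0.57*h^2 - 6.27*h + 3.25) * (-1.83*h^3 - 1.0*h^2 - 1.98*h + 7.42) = -1.0431*h^5 + 10.9041*h^4 - 0.8061*h^3 + 13.394*h^2 - 52.9584*h + 24.115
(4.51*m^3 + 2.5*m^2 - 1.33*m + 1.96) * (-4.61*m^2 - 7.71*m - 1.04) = -20.7911*m^5 - 46.2971*m^4 - 17.8341*m^3 - 1.3813*m^2 - 13.7284*m - 2.0384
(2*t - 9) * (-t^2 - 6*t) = -2*t^3 - 3*t^2 + 54*t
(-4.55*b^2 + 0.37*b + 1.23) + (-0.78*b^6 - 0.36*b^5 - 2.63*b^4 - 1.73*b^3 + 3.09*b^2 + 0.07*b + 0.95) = -0.78*b^6 - 0.36*b^5 - 2.63*b^4 - 1.73*b^3 - 1.46*b^2 + 0.44*b + 2.18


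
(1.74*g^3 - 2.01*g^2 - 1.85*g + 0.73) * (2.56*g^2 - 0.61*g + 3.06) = 4.4544*g^5 - 6.207*g^4 + 1.8145*g^3 - 3.1533*g^2 - 6.1063*g + 2.2338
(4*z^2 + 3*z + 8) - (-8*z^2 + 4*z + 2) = 12*z^2 - z + 6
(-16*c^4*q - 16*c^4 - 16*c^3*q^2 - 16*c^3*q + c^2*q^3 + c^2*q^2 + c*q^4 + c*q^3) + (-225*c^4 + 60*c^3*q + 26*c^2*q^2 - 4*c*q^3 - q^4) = -16*c^4*q - 241*c^4 - 16*c^3*q^2 + 44*c^3*q + c^2*q^3 + 27*c^2*q^2 + c*q^4 - 3*c*q^3 - q^4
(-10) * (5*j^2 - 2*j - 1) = -50*j^2 + 20*j + 10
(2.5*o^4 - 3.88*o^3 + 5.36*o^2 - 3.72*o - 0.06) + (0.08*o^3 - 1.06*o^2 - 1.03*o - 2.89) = 2.5*o^4 - 3.8*o^3 + 4.3*o^2 - 4.75*o - 2.95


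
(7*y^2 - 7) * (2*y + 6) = 14*y^3 + 42*y^2 - 14*y - 42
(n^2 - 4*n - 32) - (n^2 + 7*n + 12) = -11*n - 44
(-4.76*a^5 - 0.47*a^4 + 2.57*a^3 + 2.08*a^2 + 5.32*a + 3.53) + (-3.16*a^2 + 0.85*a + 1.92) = -4.76*a^5 - 0.47*a^4 + 2.57*a^3 - 1.08*a^2 + 6.17*a + 5.45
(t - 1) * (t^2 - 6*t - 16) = t^3 - 7*t^2 - 10*t + 16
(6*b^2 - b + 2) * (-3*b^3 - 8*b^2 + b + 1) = -18*b^5 - 45*b^4 + 8*b^3 - 11*b^2 + b + 2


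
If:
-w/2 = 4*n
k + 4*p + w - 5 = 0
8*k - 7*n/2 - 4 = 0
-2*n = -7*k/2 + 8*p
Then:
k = 148/499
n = -232/499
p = 491/1996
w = 1856/499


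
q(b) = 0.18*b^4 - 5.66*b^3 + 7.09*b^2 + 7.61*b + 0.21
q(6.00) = -688.17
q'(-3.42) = -268.29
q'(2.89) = -75.85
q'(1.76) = -16.11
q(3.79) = -140.10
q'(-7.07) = -1195.83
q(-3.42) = 308.15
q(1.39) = 9.96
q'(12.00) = -1023.19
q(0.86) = 8.50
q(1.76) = 6.44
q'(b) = 0.72*b^3 - 16.98*b^2 + 14.18*b + 7.61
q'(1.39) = -3.55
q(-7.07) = 2750.73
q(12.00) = -4935.51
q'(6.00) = -363.07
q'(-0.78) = -14.12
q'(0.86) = 7.70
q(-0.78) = 1.34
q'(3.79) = -143.35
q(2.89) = -42.64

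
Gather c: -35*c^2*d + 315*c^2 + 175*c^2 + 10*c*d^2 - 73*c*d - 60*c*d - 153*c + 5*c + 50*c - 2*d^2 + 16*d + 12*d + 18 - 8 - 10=c^2*(490 - 35*d) + c*(10*d^2 - 133*d - 98) - 2*d^2 + 28*d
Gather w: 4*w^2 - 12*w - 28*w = 4*w^2 - 40*w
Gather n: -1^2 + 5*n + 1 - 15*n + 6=6 - 10*n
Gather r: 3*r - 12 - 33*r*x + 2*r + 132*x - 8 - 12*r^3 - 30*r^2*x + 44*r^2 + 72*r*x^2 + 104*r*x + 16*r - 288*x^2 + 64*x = -12*r^3 + r^2*(44 - 30*x) + r*(72*x^2 + 71*x + 21) - 288*x^2 + 196*x - 20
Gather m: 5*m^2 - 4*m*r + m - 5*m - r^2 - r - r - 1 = 5*m^2 + m*(-4*r - 4) - r^2 - 2*r - 1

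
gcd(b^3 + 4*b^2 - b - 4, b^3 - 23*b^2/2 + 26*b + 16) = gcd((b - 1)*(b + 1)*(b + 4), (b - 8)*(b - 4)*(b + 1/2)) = 1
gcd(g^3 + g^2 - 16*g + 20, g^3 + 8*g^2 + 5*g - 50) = g^2 + 3*g - 10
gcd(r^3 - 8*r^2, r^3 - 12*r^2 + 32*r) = r^2 - 8*r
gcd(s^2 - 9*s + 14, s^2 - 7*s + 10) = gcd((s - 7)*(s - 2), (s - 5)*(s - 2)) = s - 2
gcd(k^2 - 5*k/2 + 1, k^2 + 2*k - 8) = k - 2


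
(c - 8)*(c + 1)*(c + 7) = c^3 - 57*c - 56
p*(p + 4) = p^2 + 4*p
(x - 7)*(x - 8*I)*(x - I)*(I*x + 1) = I*x^4 + 10*x^3 - 7*I*x^3 - 70*x^2 - 17*I*x^2 - 8*x + 119*I*x + 56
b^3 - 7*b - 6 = (b - 3)*(b + 1)*(b + 2)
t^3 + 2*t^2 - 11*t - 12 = (t - 3)*(t + 1)*(t + 4)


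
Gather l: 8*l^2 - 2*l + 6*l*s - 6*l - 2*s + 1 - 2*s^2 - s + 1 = 8*l^2 + l*(6*s - 8) - 2*s^2 - 3*s + 2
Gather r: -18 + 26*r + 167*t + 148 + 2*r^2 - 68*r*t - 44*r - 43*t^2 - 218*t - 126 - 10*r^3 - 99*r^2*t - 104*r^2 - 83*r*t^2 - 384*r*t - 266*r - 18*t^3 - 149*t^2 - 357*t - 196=-10*r^3 + r^2*(-99*t - 102) + r*(-83*t^2 - 452*t - 284) - 18*t^3 - 192*t^2 - 408*t - 192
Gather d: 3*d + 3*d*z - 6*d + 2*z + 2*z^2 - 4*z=d*(3*z - 3) + 2*z^2 - 2*z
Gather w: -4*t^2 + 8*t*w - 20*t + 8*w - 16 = -4*t^2 - 20*t + w*(8*t + 8) - 16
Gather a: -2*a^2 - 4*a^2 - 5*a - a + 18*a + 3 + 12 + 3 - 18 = -6*a^2 + 12*a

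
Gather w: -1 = -1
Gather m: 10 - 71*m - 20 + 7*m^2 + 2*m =7*m^2 - 69*m - 10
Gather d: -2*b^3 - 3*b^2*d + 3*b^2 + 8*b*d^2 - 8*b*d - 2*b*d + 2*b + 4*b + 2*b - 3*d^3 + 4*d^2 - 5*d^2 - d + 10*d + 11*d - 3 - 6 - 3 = -2*b^3 + 3*b^2 + 8*b - 3*d^3 + d^2*(8*b - 1) + d*(-3*b^2 - 10*b + 20) - 12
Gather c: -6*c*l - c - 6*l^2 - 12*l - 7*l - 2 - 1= c*(-6*l - 1) - 6*l^2 - 19*l - 3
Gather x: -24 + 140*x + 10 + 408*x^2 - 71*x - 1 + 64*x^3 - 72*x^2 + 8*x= 64*x^3 + 336*x^2 + 77*x - 15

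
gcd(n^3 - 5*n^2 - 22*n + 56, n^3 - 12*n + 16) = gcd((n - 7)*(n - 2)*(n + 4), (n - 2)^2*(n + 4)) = n^2 + 2*n - 8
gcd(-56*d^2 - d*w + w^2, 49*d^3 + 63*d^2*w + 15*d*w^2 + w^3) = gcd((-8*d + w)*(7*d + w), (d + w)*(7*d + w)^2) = 7*d + w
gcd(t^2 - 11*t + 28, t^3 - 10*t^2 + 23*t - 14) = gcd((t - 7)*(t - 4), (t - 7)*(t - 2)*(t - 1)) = t - 7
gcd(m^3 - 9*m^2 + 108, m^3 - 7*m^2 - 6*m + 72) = m^2 - 3*m - 18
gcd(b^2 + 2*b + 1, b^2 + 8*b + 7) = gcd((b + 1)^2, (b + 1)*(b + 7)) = b + 1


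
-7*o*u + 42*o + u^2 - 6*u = (-7*o + u)*(u - 6)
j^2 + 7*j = j*(j + 7)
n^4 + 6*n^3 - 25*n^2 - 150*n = n*(n - 5)*(n + 5)*(n + 6)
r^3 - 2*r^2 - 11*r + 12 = (r - 4)*(r - 1)*(r + 3)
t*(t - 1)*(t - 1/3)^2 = t^4 - 5*t^3/3 + 7*t^2/9 - t/9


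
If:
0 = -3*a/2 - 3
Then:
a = -2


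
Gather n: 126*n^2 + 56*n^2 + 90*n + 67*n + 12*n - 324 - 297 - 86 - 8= 182*n^2 + 169*n - 715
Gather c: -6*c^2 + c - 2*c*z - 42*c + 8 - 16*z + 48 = -6*c^2 + c*(-2*z - 41) - 16*z + 56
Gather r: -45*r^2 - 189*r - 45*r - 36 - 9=-45*r^2 - 234*r - 45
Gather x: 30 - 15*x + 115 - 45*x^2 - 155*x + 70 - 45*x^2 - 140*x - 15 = -90*x^2 - 310*x + 200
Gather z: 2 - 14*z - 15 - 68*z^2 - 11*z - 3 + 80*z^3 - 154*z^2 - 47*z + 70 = 80*z^3 - 222*z^2 - 72*z + 54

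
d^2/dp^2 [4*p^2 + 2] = 8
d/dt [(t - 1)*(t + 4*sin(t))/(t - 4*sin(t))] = (8*t^2*cos(t) + t^2 - 8*sqrt(2)*t*sin(t + pi/4) - 16*sin(t)^2 + 8*sin(t))/(t - 4*sin(t))^2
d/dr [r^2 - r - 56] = 2*r - 1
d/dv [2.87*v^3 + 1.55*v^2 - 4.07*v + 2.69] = 8.61*v^2 + 3.1*v - 4.07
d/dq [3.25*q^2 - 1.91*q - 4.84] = 6.5*q - 1.91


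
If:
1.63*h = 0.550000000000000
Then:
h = 0.34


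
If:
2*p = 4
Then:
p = 2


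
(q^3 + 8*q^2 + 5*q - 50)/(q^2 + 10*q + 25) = q - 2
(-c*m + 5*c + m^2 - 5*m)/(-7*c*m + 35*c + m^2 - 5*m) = (c - m)/(7*c - m)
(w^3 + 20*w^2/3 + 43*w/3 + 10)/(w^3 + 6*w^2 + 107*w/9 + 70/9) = 3*(w + 3)/(3*w + 7)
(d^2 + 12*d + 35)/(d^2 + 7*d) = (d + 5)/d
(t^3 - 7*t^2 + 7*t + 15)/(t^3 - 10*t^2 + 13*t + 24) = (t - 5)/(t - 8)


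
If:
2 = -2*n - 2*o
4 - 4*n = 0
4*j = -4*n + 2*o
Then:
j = -2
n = 1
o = -2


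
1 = 1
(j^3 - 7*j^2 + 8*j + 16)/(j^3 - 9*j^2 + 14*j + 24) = (j - 4)/(j - 6)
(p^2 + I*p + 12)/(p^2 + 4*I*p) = (p - 3*I)/p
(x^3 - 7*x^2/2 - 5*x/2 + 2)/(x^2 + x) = x - 9/2 + 2/x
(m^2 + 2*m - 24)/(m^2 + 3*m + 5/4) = 4*(m^2 + 2*m - 24)/(4*m^2 + 12*m + 5)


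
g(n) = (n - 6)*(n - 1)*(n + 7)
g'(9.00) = 200.00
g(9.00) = 384.00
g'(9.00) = 200.00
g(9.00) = 384.00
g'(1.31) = -37.85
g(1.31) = -12.08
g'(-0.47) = -42.34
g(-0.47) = 62.11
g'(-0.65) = -41.73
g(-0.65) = 69.68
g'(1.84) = -32.84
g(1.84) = -30.89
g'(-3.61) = -3.90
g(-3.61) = 150.18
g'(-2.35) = -26.43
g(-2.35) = 130.07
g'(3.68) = -2.37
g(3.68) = -66.40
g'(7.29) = 116.43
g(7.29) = 115.95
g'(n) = (n - 6)*(n - 1) + (n - 6)*(n + 7) + (n - 1)*(n + 7) = 3*n^2 - 43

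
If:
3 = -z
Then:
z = -3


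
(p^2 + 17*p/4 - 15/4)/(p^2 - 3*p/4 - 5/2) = (-4*p^2 - 17*p + 15)/(-4*p^2 + 3*p + 10)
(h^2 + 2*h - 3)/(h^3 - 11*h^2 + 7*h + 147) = (h - 1)/(h^2 - 14*h + 49)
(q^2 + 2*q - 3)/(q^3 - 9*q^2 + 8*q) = (q + 3)/(q*(q - 8))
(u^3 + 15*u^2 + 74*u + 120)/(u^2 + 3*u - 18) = (u^2 + 9*u + 20)/(u - 3)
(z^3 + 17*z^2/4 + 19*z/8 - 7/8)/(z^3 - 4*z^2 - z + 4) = (8*z^2 + 26*z - 7)/(8*(z^2 - 5*z + 4))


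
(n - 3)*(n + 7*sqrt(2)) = n^2 - 3*n + 7*sqrt(2)*n - 21*sqrt(2)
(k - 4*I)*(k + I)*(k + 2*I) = k^3 - I*k^2 + 10*k + 8*I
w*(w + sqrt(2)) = w^2 + sqrt(2)*w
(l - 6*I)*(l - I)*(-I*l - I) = -I*l^3 - 7*l^2 - I*l^2 - 7*l + 6*I*l + 6*I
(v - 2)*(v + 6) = v^2 + 4*v - 12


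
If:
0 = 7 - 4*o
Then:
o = 7/4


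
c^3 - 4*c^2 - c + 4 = (c - 4)*(c - 1)*(c + 1)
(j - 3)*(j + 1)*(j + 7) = j^3 + 5*j^2 - 17*j - 21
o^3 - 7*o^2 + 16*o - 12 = (o - 3)*(o - 2)^2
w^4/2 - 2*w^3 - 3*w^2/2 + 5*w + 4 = (w/2 + 1/2)*(w - 4)*(w - 2)*(w + 1)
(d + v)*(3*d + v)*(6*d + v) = 18*d^3 + 27*d^2*v + 10*d*v^2 + v^3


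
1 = 1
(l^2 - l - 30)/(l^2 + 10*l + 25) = (l - 6)/(l + 5)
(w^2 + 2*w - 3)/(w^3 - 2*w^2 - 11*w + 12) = 1/(w - 4)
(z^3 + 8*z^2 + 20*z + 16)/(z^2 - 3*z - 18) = (z^3 + 8*z^2 + 20*z + 16)/(z^2 - 3*z - 18)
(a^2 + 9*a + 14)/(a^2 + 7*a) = (a + 2)/a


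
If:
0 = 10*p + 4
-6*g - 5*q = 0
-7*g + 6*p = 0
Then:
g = -12/35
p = -2/5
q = 72/175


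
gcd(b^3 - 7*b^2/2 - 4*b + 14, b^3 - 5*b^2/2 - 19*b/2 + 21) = b^2 - 11*b/2 + 7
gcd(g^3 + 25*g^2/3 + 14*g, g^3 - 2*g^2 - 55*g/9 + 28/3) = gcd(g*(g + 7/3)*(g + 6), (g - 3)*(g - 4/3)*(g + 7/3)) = g + 7/3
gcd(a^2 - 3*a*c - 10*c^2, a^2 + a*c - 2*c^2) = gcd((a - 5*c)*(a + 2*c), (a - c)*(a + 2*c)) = a + 2*c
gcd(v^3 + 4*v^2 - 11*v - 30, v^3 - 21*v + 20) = v + 5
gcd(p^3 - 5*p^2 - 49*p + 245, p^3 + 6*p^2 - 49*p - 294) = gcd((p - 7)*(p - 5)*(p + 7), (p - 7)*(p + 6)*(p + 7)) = p^2 - 49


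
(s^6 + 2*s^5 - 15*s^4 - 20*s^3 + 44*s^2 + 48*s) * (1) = s^6 + 2*s^5 - 15*s^4 - 20*s^3 + 44*s^2 + 48*s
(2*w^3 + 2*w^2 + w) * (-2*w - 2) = -4*w^4 - 8*w^3 - 6*w^2 - 2*w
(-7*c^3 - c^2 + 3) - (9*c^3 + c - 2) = -16*c^3 - c^2 - c + 5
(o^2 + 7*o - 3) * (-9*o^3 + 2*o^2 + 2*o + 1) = -9*o^5 - 61*o^4 + 43*o^3 + 9*o^2 + o - 3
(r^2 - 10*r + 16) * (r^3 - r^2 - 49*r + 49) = r^5 - 11*r^4 - 23*r^3 + 523*r^2 - 1274*r + 784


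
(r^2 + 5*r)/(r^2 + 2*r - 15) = r/(r - 3)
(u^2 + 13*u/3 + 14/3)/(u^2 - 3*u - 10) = (u + 7/3)/(u - 5)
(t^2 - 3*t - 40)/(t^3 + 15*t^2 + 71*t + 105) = (t - 8)/(t^2 + 10*t + 21)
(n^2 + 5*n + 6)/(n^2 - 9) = (n + 2)/(n - 3)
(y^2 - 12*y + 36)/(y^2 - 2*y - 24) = (y - 6)/(y + 4)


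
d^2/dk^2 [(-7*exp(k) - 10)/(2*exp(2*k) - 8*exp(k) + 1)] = (-28*exp(4*k) - 272*exp(3*k) + 564*exp(2*k) - 616*exp(k) - 87)*exp(k)/(8*exp(6*k) - 96*exp(5*k) + 396*exp(4*k) - 608*exp(3*k) + 198*exp(2*k) - 24*exp(k) + 1)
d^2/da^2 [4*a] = 0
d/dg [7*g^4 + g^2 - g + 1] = 28*g^3 + 2*g - 1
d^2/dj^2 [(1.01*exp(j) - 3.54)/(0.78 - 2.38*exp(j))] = (-3.5527136788005e-15*exp(2*j) + 18.177012*exp(j) + 5.957172)*exp(j)/(13.481272*exp(3*j) - 13.254696*exp(2*j) + 4.343976*exp(j) - 0.474552)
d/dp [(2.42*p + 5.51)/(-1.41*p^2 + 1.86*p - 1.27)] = (3.4122*p^2 + 15.5382*p - 13.322)/(1.9881*p^4 - 5.2452*p^3 + 7.041*p^2 - 4.7244*p + 1.6129)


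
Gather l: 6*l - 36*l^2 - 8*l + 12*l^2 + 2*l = -24*l^2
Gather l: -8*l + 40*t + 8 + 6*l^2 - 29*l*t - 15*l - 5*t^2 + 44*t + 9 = 6*l^2 + l*(-29*t - 23) - 5*t^2 + 84*t + 17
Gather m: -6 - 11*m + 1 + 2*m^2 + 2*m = 2*m^2 - 9*m - 5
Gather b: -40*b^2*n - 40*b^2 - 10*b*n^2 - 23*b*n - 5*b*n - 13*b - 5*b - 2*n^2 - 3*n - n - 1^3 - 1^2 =b^2*(-40*n - 40) + b*(-10*n^2 - 28*n - 18) - 2*n^2 - 4*n - 2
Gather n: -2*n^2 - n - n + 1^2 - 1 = -2*n^2 - 2*n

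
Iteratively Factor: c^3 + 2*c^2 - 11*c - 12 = (c + 4)*(c^2 - 2*c - 3) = (c + 1)*(c + 4)*(c - 3)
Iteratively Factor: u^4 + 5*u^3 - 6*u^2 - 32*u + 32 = (u + 4)*(u^3 + u^2 - 10*u + 8) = (u - 1)*(u + 4)*(u^2 + 2*u - 8) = (u - 2)*(u - 1)*(u + 4)*(u + 4)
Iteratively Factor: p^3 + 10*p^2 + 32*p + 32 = (p + 4)*(p^2 + 6*p + 8) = (p + 2)*(p + 4)*(p + 4)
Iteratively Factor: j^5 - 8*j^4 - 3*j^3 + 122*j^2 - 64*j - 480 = (j - 5)*(j^4 - 3*j^3 - 18*j^2 + 32*j + 96) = (j - 5)*(j + 3)*(j^3 - 6*j^2 + 32) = (j - 5)*(j + 2)*(j + 3)*(j^2 - 8*j + 16) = (j - 5)*(j - 4)*(j + 2)*(j + 3)*(j - 4)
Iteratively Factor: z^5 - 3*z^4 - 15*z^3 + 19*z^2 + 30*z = (z + 3)*(z^4 - 6*z^3 + 3*z^2 + 10*z) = (z - 2)*(z + 3)*(z^3 - 4*z^2 - 5*z) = (z - 5)*(z - 2)*(z + 3)*(z^2 + z) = (z - 5)*(z - 2)*(z + 1)*(z + 3)*(z)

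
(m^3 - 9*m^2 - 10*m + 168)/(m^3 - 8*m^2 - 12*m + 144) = (m - 7)/(m - 6)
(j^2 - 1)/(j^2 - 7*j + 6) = (j + 1)/(j - 6)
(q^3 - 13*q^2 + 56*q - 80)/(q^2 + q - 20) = (q^2 - 9*q + 20)/(q + 5)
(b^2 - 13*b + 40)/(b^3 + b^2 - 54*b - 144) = (b - 5)/(b^2 + 9*b + 18)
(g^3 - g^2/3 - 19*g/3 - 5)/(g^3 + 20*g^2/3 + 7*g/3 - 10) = (g^2 - 2*g - 3)/(g^2 + 5*g - 6)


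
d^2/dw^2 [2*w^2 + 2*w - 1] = 4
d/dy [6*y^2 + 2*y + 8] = 12*y + 2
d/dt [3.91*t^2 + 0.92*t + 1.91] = 7.82*t + 0.92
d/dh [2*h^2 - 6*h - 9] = 4*h - 6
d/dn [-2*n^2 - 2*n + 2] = -4*n - 2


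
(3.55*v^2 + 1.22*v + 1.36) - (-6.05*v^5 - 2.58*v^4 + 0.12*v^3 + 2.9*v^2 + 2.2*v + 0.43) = 6.05*v^5 + 2.58*v^4 - 0.12*v^3 + 0.65*v^2 - 0.98*v + 0.93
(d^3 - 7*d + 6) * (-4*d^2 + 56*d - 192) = -4*d^5 + 56*d^4 - 164*d^3 - 416*d^2 + 1680*d - 1152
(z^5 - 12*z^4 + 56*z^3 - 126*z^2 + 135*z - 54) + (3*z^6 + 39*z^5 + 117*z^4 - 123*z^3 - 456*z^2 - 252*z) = 3*z^6 + 40*z^5 + 105*z^4 - 67*z^3 - 582*z^2 - 117*z - 54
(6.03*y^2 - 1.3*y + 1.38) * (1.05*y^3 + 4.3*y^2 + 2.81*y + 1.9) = 6.3315*y^5 + 24.564*y^4 + 12.8033*y^3 + 13.738*y^2 + 1.4078*y + 2.622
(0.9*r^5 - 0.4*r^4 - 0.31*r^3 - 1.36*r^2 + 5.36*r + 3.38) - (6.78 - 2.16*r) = 0.9*r^5 - 0.4*r^4 - 0.31*r^3 - 1.36*r^2 + 7.52*r - 3.4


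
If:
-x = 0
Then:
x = 0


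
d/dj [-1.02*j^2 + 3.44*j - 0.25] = 3.44 - 2.04*j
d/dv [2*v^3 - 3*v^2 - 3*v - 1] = 6*v^2 - 6*v - 3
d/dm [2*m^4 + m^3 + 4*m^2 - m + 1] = 8*m^3 + 3*m^2 + 8*m - 1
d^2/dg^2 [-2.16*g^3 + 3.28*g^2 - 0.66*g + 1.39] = 6.56 - 12.96*g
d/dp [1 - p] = -1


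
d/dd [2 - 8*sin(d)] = -8*cos(d)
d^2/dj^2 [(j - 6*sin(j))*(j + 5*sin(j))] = j*sin(j) + 120*sin(j)^2 - 2*cos(j) - 58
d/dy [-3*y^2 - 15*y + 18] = -6*y - 15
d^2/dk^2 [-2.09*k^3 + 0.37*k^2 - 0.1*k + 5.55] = 0.74 - 12.54*k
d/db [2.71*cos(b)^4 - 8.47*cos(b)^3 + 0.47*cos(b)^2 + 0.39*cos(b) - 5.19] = (-10.84*cos(b)^3 + 25.41*cos(b)^2 - 0.94*cos(b) - 0.39)*sin(b)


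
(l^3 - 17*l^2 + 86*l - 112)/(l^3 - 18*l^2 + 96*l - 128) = (l - 7)/(l - 8)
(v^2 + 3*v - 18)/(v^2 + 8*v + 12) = (v - 3)/(v + 2)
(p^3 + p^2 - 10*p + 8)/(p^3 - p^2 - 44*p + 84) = (p^2 + 3*p - 4)/(p^2 + p - 42)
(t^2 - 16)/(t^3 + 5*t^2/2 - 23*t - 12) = 2*(t + 4)/(2*t^2 + 13*t + 6)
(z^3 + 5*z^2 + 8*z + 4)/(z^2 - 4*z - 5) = (z^2 + 4*z + 4)/(z - 5)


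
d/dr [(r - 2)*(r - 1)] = 2*r - 3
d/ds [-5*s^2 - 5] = -10*s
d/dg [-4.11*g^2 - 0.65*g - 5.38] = -8.22*g - 0.65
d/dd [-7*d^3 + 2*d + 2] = 2 - 21*d^2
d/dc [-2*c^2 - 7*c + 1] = -4*c - 7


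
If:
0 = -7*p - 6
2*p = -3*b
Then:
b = 4/7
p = -6/7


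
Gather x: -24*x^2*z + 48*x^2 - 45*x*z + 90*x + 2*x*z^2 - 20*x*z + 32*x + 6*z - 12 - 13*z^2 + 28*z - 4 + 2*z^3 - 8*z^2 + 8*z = x^2*(48 - 24*z) + x*(2*z^2 - 65*z + 122) + 2*z^3 - 21*z^2 + 42*z - 16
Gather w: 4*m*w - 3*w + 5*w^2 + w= 5*w^2 + w*(4*m - 2)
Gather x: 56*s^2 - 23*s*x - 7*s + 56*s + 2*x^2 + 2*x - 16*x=56*s^2 + 49*s + 2*x^2 + x*(-23*s - 14)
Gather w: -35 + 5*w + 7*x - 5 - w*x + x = w*(5 - x) + 8*x - 40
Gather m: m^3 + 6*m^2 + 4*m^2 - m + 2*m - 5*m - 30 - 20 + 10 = m^3 + 10*m^2 - 4*m - 40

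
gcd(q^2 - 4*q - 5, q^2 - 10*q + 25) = q - 5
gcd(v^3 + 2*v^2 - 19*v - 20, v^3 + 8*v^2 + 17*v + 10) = v^2 + 6*v + 5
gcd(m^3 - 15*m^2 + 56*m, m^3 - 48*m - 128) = m - 8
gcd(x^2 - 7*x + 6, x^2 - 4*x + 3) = x - 1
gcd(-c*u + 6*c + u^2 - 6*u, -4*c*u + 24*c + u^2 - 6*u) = u - 6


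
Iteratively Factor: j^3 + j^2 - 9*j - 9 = (j - 3)*(j^2 + 4*j + 3) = (j - 3)*(j + 1)*(j + 3)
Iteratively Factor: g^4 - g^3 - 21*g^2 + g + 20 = (g - 5)*(g^3 + 4*g^2 - g - 4) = (g - 5)*(g + 4)*(g^2 - 1) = (g - 5)*(g + 1)*(g + 4)*(g - 1)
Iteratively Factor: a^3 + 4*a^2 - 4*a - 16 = (a - 2)*(a^2 + 6*a + 8) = (a - 2)*(a + 2)*(a + 4)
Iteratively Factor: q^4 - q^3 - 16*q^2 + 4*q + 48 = (q + 2)*(q^3 - 3*q^2 - 10*q + 24) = (q - 2)*(q + 2)*(q^2 - q - 12) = (q - 4)*(q - 2)*(q + 2)*(q + 3)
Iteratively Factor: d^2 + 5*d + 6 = (d + 2)*(d + 3)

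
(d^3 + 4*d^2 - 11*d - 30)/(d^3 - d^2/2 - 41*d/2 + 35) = 2*(d^2 - d - 6)/(2*d^2 - 11*d + 14)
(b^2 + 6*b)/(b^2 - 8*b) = (b + 6)/(b - 8)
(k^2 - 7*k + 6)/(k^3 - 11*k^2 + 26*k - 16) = (k - 6)/(k^2 - 10*k + 16)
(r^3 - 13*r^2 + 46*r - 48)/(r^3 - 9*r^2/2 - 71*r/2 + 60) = 2*(r^2 - 5*r + 6)/(2*r^2 + 7*r - 15)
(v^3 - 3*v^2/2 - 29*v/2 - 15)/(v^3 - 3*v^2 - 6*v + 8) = (2*v^2 - 7*v - 15)/(2*(v^2 - 5*v + 4))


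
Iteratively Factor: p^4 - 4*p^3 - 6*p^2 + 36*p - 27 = (p - 1)*(p^3 - 3*p^2 - 9*p + 27) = (p - 3)*(p - 1)*(p^2 - 9) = (p - 3)^2*(p - 1)*(p + 3)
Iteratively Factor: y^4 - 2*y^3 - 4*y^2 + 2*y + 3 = (y + 1)*(y^3 - 3*y^2 - y + 3) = (y + 1)^2*(y^2 - 4*y + 3) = (y - 1)*(y + 1)^2*(y - 3)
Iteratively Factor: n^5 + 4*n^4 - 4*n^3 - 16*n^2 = (n)*(n^4 + 4*n^3 - 4*n^2 - 16*n) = n*(n - 2)*(n^3 + 6*n^2 + 8*n) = n*(n - 2)*(n + 2)*(n^2 + 4*n) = n^2*(n - 2)*(n + 2)*(n + 4)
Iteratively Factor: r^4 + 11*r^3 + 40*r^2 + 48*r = (r + 4)*(r^3 + 7*r^2 + 12*r) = (r + 3)*(r + 4)*(r^2 + 4*r) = (r + 3)*(r + 4)^2*(r)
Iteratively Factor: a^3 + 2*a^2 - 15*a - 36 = (a + 3)*(a^2 - a - 12) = (a - 4)*(a + 3)*(a + 3)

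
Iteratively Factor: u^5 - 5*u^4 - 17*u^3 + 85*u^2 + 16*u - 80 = (u - 1)*(u^4 - 4*u^3 - 21*u^2 + 64*u + 80) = (u - 4)*(u - 1)*(u^3 - 21*u - 20) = (u - 5)*(u - 4)*(u - 1)*(u^2 + 5*u + 4) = (u - 5)*(u - 4)*(u - 1)*(u + 4)*(u + 1)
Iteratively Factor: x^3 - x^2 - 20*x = (x - 5)*(x^2 + 4*x) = (x - 5)*(x + 4)*(x)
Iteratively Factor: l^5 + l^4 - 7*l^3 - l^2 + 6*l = (l + 1)*(l^4 - 7*l^2 + 6*l) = (l + 1)*(l + 3)*(l^3 - 3*l^2 + 2*l) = (l - 2)*(l + 1)*(l + 3)*(l^2 - l) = l*(l - 2)*(l + 1)*(l + 3)*(l - 1)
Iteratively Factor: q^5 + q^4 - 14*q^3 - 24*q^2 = (q - 4)*(q^4 + 5*q^3 + 6*q^2) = (q - 4)*(q + 3)*(q^3 + 2*q^2) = (q - 4)*(q + 2)*(q + 3)*(q^2) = q*(q - 4)*(q + 2)*(q + 3)*(q)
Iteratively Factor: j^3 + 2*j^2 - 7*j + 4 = (j - 1)*(j^2 + 3*j - 4) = (j - 1)*(j + 4)*(j - 1)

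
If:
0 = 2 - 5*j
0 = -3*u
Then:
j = 2/5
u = 0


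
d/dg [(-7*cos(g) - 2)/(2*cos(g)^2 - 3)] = (14*sin(g)^2 - 8*cos(g) - 35)*sin(g)/(cos(2*g) - 2)^2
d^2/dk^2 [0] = 0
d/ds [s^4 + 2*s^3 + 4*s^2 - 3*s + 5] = 4*s^3 + 6*s^2 + 8*s - 3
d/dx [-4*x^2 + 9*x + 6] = 9 - 8*x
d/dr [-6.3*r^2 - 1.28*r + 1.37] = -12.6*r - 1.28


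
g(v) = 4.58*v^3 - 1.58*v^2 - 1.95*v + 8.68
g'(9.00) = 1082.55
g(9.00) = 3201.97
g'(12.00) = 1938.69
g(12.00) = 7672.00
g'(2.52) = 77.34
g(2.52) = 67.03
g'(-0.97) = 14.04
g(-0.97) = 4.90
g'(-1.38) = 28.58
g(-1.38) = -3.67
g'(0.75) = 3.41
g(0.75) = 8.26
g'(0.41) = -0.94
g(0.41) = 7.93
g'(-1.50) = 33.70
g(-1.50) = -7.41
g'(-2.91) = 123.60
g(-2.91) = -111.89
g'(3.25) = 132.91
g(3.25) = 142.88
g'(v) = 13.74*v^2 - 3.16*v - 1.95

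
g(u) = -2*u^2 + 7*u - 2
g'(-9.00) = 43.00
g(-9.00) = -227.00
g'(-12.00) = 55.00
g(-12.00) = -374.00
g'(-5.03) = 27.12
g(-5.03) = -87.81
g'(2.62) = -3.48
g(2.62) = 2.61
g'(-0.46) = 8.84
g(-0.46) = -5.64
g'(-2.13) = 15.52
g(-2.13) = -25.98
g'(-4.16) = 23.64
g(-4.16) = -65.73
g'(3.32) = -6.28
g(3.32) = -0.80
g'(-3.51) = 21.04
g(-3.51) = -51.21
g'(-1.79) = 14.16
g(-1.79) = -20.94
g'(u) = 7 - 4*u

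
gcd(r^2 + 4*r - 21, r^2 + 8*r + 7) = r + 7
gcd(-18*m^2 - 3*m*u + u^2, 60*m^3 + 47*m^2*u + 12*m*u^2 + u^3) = 3*m + u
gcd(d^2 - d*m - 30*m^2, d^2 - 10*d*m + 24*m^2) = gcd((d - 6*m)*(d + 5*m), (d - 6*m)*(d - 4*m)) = d - 6*m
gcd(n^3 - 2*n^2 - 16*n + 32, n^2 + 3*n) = 1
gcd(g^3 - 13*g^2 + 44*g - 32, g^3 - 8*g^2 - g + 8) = g^2 - 9*g + 8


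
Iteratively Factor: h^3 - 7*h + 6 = (h - 2)*(h^2 + 2*h - 3) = (h - 2)*(h + 3)*(h - 1)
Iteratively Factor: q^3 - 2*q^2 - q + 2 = (q - 1)*(q^2 - q - 2) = (q - 1)*(q + 1)*(q - 2)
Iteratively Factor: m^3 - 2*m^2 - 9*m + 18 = (m - 2)*(m^2 - 9) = (m - 2)*(m + 3)*(m - 3)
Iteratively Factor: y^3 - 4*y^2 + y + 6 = (y + 1)*(y^2 - 5*y + 6) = (y - 3)*(y + 1)*(y - 2)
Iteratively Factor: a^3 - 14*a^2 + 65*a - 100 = (a - 4)*(a^2 - 10*a + 25) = (a - 5)*(a - 4)*(a - 5)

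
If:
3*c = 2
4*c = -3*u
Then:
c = 2/3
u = -8/9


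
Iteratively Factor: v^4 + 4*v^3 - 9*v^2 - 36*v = (v - 3)*(v^3 + 7*v^2 + 12*v) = (v - 3)*(v + 4)*(v^2 + 3*v) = (v - 3)*(v + 3)*(v + 4)*(v)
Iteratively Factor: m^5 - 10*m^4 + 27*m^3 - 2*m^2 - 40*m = (m)*(m^4 - 10*m^3 + 27*m^2 - 2*m - 40) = m*(m + 1)*(m^3 - 11*m^2 + 38*m - 40) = m*(m - 4)*(m + 1)*(m^2 - 7*m + 10) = m*(m - 5)*(m - 4)*(m + 1)*(m - 2)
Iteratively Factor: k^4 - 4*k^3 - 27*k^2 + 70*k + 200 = (k - 5)*(k^3 + k^2 - 22*k - 40) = (k - 5)*(k + 2)*(k^2 - k - 20) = (k - 5)^2*(k + 2)*(k + 4)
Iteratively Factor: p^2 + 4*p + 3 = (p + 1)*(p + 3)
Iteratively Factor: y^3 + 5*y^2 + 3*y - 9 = (y + 3)*(y^2 + 2*y - 3) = (y + 3)^2*(y - 1)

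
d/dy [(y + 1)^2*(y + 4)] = 3*(y + 1)*(y + 3)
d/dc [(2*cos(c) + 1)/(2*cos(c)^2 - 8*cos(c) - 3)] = 2*(2*cos(c) + cos(2*c))*sin(c)/(8*cos(c) - cos(2*c) + 2)^2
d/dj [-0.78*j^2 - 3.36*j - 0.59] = -1.56*j - 3.36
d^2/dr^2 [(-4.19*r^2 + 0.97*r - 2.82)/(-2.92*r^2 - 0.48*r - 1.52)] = (-28.286624*r^3 + 32.685312*r^2 + 49.54656*r - 2.956544)/(24.897088*r^6 + 12.278016*r^5 + 40.898688*r^4 + 12.893184*r^3 + 21.289728*r^2 + 3.326976*r + 3.511808)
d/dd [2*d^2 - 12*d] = 4*d - 12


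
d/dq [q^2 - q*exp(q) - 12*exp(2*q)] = -q*exp(q) + 2*q - 24*exp(2*q) - exp(q)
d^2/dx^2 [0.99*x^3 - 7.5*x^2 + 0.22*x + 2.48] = 5.94*x - 15.0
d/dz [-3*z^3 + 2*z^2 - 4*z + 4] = -9*z^2 + 4*z - 4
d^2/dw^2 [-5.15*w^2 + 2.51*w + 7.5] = -10.3000000000000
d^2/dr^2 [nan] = 0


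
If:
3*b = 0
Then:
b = 0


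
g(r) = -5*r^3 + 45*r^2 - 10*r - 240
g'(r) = -15*r^2 + 90*r - 10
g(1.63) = -158.39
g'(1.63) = 96.85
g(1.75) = -146.48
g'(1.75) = 101.56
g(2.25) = -91.64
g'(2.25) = 116.56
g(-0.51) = -222.53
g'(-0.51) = -59.80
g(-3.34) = 481.70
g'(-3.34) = -477.93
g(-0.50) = -223.12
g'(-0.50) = -58.75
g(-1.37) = -128.98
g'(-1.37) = -161.45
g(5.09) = 215.60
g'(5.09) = 59.48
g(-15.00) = 26910.00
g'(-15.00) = -4735.00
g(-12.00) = 15000.00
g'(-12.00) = -3250.00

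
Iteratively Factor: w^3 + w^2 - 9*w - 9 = (w + 1)*(w^2 - 9) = (w + 1)*(w + 3)*(w - 3)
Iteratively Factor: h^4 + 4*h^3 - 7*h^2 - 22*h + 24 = (h + 3)*(h^3 + h^2 - 10*h + 8) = (h + 3)*(h + 4)*(h^2 - 3*h + 2) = (h - 2)*(h + 3)*(h + 4)*(h - 1)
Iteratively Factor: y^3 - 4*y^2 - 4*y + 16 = (y - 4)*(y^2 - 4) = (y - 4)*(y + 2)*(y - 2)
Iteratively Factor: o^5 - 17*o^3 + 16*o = (o + 4)*(o^4 - 4*o^3 - o^2 + 4*o) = (o - 1)*(o + 4)*(o^3 - 3*o^2 - 4*o) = (o - 4)*(o - 1)*(o + 4)*(o^2 + o) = (o - 4)*(o - 1)*(o + 1)*(o + 4)*(o)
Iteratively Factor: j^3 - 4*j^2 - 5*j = (j - 5)*(j^2 + j) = j*(j - 5)*(j + 1)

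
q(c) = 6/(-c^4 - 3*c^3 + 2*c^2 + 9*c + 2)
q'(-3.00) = -2.94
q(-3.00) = -0.86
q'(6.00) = 0.00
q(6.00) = 0.00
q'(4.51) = 0.01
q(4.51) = -0.01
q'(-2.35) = -99.30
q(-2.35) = 18.15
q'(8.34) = 0.00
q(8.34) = -0.00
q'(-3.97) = -0.15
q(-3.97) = -0.10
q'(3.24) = 0.05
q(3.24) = -0.04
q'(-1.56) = 8.16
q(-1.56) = -3.52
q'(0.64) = -0.70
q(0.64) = 0.79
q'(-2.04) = 1241.80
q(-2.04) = 52.97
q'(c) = 6*(4*c^3 + 9*c^2 - 4*c - 9)/(-c^4 - 3*c^3 + 2*c^2 + 9*c + 2)^2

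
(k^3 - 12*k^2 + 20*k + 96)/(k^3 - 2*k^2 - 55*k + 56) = (k^2 - 4*k - 12)/(k^2 + 6*k - 7)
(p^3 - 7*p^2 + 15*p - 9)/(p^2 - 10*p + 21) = (p^2 - 4*p + 3)/(p - 7)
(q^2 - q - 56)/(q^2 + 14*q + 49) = (q - 8)/(q + 7)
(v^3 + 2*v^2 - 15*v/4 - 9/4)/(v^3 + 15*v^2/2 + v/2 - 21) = (2*v^2 + 7*v + 3)/(2*(v^2 + 9*v + 14))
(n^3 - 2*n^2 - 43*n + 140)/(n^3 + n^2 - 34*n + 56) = (n - 5)/(n - 2)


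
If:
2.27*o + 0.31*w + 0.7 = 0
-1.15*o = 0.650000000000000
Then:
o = -0.57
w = 1.88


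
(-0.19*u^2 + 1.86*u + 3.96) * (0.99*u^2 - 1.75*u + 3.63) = -0.1881*u^4 + 2.1739*u^3 - 0.0243000000000007*u^2 - 0.178199999999999*u + 14.3748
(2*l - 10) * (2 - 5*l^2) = -10*l^3 + 50*l^2 + 4*l - 20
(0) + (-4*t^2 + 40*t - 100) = -4*t^2 + 40*t - 100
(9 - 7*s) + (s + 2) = 11 - 6*s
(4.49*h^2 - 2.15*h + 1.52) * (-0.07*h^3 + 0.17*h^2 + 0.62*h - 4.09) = -0.3143*h^5 + 0.9138*h^4 + 2.3119*h^3 - 19.4387*h^2 + 9.7359*h - 6.2168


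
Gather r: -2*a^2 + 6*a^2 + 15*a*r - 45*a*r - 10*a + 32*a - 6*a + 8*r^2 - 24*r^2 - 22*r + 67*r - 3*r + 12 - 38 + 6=4*a^2 + 16*a - 16*r^2 + r*(42 - 30*a) - 20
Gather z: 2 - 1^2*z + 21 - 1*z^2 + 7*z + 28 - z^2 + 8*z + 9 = -2*z^2 + 14*z + 60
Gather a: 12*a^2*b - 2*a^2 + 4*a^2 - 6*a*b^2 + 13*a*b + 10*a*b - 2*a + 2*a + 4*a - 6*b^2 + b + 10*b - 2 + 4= a^2*(12*b + 2) + a*(-6*b^2 + 23*b + 4) - 6*b^2 + 11*b + 2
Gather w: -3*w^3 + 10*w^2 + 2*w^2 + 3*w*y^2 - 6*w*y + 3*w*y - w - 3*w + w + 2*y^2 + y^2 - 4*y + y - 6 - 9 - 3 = -3*w^3 + 12*w^2 + w*(3*y^2 - 3*y - 3) + 3*y^2 - 3*y - 18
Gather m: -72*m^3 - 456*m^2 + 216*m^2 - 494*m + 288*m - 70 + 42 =-72*m^3 - 240*m^2 - 206*m - 28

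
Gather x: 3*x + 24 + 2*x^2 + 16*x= 2*x^2 + 19*x + 24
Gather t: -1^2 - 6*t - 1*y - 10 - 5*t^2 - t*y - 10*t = -5*t^2 + t*(-y - 16) - y - 11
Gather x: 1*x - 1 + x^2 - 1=x^2 + x - 2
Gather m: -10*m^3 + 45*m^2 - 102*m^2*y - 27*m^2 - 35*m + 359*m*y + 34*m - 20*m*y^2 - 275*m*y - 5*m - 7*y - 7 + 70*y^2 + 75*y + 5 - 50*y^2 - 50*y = -10*m^3 + m^2*(18 - 102*y) + m*(-20*y^2 + 84*y - 6) + 20*y^2 + 18*y - 2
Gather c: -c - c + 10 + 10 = 20 - 2*c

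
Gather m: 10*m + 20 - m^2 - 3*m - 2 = -m^2 + 7*m + 18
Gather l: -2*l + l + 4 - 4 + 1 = 1 - l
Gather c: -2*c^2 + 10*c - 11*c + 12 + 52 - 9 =-2*c^2 - c + 55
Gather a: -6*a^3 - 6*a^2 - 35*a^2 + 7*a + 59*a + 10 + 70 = -6*a^3 - 41*a^2 + 66*a + 80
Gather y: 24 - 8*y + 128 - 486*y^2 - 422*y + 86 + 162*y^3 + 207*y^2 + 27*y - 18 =162*y^3 - 279*y^2 - 403*y + 220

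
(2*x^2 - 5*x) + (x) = 2*x^2 - 4*x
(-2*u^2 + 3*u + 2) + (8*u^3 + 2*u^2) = 8*u^3 + 3*u + 2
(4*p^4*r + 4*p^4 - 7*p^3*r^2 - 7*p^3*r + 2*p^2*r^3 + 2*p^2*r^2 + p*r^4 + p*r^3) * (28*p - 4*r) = 112*p^5*r + 112*p^5 - 212*p^4*r^2 - 212*p^4*r + 84*p^3*r^3 + 84*p^3*r^2 + 20*p^2*r^4 + 20*p^2*r^3 - 4*p*r^5 - 4*p*r^4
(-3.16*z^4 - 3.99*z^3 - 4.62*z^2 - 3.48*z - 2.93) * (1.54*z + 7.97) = -4.8664*z^5 - 31.3298*z^4 - 38.9151*z^3 - 42.1806*z^2 - 32.2478*z - 23.3521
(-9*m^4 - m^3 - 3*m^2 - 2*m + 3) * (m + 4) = -9*m^5 - 37*m^4 - 7*m^3 - 14*m^2 - 5*m + 12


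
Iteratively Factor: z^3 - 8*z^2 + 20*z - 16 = (z - 2)*(z^2 - 6*z + 8) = (z - 2)^2*(z - 4)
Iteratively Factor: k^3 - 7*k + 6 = (k + 3)*(k^2 - 3*k + 2) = (k - 2)*(k + 3)*(k - 1)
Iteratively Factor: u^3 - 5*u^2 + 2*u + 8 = (u - 2)*(u^2 - 3*u - 4) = (u - 2)*(u + 1)*(u - 4)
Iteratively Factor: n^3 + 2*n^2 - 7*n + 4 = (n + 4)*(n^2 - 2*n + 1) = (n - 1)*(n + 4)*(n - 1)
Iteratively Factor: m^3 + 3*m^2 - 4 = (m + 2)*(m^2 + m - 2) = (m + 2)^2*(m - 1)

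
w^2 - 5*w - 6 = (w - 6)*(w + 1)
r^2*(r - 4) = r^3 - 4*r^2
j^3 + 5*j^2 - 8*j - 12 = (j - 2)*(j + 1)*(j + 6)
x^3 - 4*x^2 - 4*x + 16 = (x - 4)*(x - 2)*(x + 2)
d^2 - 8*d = d*(d - 8)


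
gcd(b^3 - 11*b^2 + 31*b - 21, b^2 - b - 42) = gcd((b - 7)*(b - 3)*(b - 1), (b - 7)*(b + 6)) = b - 7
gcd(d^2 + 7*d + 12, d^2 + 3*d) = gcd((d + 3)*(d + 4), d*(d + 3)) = d + 3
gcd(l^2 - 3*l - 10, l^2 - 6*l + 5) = l - 5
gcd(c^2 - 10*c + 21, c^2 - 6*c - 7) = c - 7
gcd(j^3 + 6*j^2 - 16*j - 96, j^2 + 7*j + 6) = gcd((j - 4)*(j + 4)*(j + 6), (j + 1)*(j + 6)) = j + 6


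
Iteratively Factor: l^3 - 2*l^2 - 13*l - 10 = (l + 2)*(l^2 - 4*l - 5) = (l - 5)*(l + 2)*(l + 1)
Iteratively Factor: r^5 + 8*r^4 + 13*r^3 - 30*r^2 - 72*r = (r - 2)*(r^4 + 10*r^3 + 33*r^2 + 36*r) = (r - 2)*(r + 4)*(r^3 + 6*r^2 + 9*r) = r*(r - 2)*(r + 4)*(r^2 + 6*r + 9) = r*(r - 2)*(r + 3)*(r + 4)*(r + 3)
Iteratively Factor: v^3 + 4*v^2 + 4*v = (v + 2)*(v^2 + 2*v) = (v + 2)^2*(v)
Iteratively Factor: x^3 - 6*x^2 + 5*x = (x)*(x^2 - 6*x + 5) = x*(x - 1)*(x - 5)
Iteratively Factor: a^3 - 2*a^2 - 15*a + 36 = (a - 3)*(a^2 + a - 12) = (a - 3)^2*(a + 4)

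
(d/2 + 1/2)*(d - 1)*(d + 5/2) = d^3/2 + 5*d^2/4 - d/2 - 5/4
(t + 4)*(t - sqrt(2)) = t^2 - sqrt(2)*t + 4*t - 4*sqrt(2)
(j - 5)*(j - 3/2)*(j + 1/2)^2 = j^4 - 11*j^3/2 + 5*j^2/4 + 47*j/8 + 15/8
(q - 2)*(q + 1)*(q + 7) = q^3 + 6*q^2 - 9*q - 14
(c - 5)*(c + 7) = c^2 + 2*c - 35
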